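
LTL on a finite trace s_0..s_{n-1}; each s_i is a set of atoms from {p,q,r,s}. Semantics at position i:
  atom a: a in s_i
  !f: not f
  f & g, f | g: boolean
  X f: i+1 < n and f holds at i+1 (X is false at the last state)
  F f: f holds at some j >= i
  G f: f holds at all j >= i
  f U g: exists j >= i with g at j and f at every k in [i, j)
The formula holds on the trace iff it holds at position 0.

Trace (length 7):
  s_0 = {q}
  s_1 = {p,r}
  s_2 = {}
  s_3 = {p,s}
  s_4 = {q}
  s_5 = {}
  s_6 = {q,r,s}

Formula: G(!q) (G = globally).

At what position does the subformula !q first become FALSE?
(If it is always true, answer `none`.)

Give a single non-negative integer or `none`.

s_0={q}: !q=False q=True
s_1={p,r}: !q=True q=False
s_2={}: !q=True q=False
s_3={p,s}: !q=True q=False
s_4={q}: !q=False q=True
s_5={}: !q=True q=False
s_6={q,r,s}: !q=False q=True
G(!q) holds globally = False
First violation at position 0.

Answer: 0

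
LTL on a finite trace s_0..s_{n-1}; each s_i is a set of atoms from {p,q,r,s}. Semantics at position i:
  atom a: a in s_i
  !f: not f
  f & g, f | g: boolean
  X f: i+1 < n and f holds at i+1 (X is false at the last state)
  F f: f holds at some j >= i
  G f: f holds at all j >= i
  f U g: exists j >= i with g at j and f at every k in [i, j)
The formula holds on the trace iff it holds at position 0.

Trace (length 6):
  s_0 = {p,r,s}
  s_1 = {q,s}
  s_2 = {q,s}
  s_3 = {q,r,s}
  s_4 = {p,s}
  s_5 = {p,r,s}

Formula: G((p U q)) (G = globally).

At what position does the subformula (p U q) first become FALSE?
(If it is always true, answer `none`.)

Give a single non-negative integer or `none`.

Answer: 4

Derivation:
s_0={p,r,s}: (p U q)=True p=True q=False
s_1={q,s}: (p U q)=True p=False q=True
s_2={q,s}: (p U q)=True p=False q=True
s_3={q,r,s}: (p U q)=True p=False q=True
s_4={p,s}: (p U q)=False p=True q=False
s_5={p,r,s}: (p U q)=False p=True q=False
G((p U q)) holds globally = False
First violation at position 4.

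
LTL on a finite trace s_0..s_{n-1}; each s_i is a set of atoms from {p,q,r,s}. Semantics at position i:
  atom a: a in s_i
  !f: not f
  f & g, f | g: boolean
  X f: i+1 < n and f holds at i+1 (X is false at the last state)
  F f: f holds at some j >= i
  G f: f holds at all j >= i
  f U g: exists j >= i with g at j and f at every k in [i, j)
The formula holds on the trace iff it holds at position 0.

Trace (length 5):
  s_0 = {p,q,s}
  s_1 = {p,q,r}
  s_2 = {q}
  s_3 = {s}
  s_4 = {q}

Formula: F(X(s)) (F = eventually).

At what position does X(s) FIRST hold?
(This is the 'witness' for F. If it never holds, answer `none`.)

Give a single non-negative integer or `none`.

s_0={p,q,s}: X(s)=False s=True
s_1={p,q,r}: X(s)=False s=False
s_2={q}: X(s)=True s=False
s_3={s}: X(s)=False s=True
s_4={q}: X(s)=False s=False
F(X(s)) holds; first witness at position 2.

Answer: 2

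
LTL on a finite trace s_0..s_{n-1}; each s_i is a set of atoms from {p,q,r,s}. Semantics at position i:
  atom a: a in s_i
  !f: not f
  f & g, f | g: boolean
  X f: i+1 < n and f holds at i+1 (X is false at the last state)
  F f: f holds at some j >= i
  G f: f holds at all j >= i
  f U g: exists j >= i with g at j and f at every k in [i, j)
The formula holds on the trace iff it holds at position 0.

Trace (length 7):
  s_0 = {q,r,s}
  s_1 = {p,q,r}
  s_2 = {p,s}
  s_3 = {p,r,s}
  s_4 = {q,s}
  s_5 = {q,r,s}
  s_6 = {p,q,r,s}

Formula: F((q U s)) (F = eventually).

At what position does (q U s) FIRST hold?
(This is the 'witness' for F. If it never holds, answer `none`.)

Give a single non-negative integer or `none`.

Answer: 0

Derivation:
s_0={q,r,s}: (q U s)=True q=True s=True
s_1={p,q,r}: (q U s)=True q=True s=False
s_2={p,s}: (q U s)=True q=False s=True
s_3={p,r,s}: (q U s)=True q=False s=True
s_4={q,s}: (q U s)=True q=True s=True
s_5={q,r,s}: (q U s)=True q=True s=True
s_6={p,q,r,s}: (q U s)=True q=True s=True
F((q U s)) holds; first witness at position 0.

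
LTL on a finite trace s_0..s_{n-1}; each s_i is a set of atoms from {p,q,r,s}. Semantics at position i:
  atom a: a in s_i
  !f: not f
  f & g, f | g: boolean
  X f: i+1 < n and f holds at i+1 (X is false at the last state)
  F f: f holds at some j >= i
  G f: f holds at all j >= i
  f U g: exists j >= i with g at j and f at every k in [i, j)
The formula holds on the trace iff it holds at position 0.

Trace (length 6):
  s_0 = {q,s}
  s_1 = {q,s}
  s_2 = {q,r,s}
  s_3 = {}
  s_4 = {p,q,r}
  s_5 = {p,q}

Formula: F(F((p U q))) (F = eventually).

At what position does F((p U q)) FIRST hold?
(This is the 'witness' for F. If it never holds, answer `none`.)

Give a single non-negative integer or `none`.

Answer: 0

Derivation:
s_0={q,s}: F((p U q))=True (p U q)=True p=False q=True
s_1={q,s}: F((p U q))=True (p U q)=True p=False q=True
s_2={q,r,s}: F((p U q))=True (p U q)=True p=False q=True
s_3={}: F((p U q))=True (p U q)=False p=False q=False
s_4={p,q,r}: F((p U q))=True (p U q)=True p=True q=True
s_5={p,q}: F((p U q))=True (p U q)=True p=True q=True
F(F((p U q))) holds; first witness at position 0.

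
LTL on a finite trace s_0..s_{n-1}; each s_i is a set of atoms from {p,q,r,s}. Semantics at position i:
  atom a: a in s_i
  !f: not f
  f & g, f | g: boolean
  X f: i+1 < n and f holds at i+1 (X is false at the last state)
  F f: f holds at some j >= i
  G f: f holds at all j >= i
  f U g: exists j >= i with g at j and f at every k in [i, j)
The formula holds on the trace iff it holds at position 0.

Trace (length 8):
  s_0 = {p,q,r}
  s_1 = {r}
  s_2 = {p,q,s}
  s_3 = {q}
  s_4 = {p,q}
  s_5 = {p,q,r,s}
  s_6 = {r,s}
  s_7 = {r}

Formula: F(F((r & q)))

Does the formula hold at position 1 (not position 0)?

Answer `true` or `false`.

Answer: true

Derivation:
s_0={p,q,r}: F(F((r & q)))=True F((r & q))=True (r & q)=True r=True q=True
s_1={r}: F(F((r & q)))=True F((r & q))=True (r & q)=False r=True q=False
s_2={p,q,s}: F(F((r & q)))=True F((r & q))=True (r & q)=False r=False q=True
s_3={q}: F(F((r & q)))=True F((r & q))=True (r & q)=False r=False q=True
s_4={p,q}: F(F((r & q)))=True F((r & q))=True (r & q)=False r=False q=True
s_5={p,q,r,s}: F(F((r & q)))=True F((r & q))=True (r & q)=True r=True q=True
s_6={r,s}: F(F((r & q)))=False F((r & q))=False (r & q)=False r=True q=False
s_7={r}: F(F((r & q)))=False F((r & q))=False (r & q)=False r=True q=False
Evaluating at position 1: result = True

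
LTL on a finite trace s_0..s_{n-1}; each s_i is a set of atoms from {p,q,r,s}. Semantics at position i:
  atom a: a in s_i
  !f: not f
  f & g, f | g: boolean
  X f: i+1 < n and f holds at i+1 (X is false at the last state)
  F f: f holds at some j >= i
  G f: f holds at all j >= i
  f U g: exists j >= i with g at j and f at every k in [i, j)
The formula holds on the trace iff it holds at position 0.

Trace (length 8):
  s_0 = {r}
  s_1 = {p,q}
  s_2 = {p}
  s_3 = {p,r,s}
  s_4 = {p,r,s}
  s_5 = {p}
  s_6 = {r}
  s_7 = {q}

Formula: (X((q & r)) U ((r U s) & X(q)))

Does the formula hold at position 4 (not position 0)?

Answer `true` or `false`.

s_0={r}: (X((q & r)) U ((r U s) & X(q)))=False X((q & r))=False (q & r)=False q=False r=True ((r U s) & X(q))=False (r U s)=False s=False X(q)=True
s_1={p,q}: (X((q & r)) U ((r U s) & X(q)))=False X((q & r))=False (q & r)=False q=True r=False ((r U s) & X(q))=False (r U s)=False s=False X(q)=False
s_2={p}: (X((q & r)) U ((r U s) & X(q)))=False X((q & r))=False (q & r)=False q=False r=False ((r U s) & X(q))=False (r U s)=False s=False X(q)=False
s_3={p,r,s}: (X((q & r)) U ((r U s) & X(q)))=False X((q & r))=False (q & r)=False q=False r=True ((r U s) & X(q))=False (r U s)=True s=True X(q)=False
s_4={p,r,s}: (X((q & r)) U ((r U s) & X(q)))=False X((q & r))=False (q & r)=False q=False r=True ((r U s) & X(q))=False (r U s)=True s=True X(q)=False
s_5={p}: (X((q & r)) U ((r U s) & X(q)))=False X((q & r))=False (q & r)=False q=False r=False ((r U s) & X(q))=False (r U s)=False s=False X(q)=False
s_6={r}: (X((q & r)) U ((r U s) & X(q)))=False X((q & r))=False (q & r)=False q=False r=True ((r U s) & X(q))=False (r U s)=False s=False X(q)=True
s_7={q}: (X((q & r)) U ((r U s) & X(q)))=False X((q & r))=False (q & r)=False q=True r=False ((r U s) & X(q))=False (r U s)=False s=False X(q)=False
Evaluating at position 4: result = False

Answer: false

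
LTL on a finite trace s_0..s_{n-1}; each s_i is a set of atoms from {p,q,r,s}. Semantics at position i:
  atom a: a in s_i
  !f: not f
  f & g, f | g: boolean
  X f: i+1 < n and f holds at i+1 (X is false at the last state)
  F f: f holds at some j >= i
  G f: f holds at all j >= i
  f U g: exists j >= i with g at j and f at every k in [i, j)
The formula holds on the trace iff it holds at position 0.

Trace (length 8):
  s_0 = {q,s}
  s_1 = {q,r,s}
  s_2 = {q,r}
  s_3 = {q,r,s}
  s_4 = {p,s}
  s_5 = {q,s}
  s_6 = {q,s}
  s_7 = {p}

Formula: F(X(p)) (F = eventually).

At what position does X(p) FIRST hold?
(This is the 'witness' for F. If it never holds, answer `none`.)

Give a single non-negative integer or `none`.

Answer: 3

Derivation:
s_0={q,s}: X(p)=False p=False
s_1={q,r,s}: X(p)=False p=False
s_2={q,r}: X(p)=False p=False
s_3={q,r,s}: X(p)=True p=False
s_4={p,s}: X(p)=False p=True
s_5={q,s}: X(p)=False p=False
s_6={q,s}: X(p)=True p=False
s_7={p}: X(p)=False p=True
F(X(p)) holds; first witness at position 3.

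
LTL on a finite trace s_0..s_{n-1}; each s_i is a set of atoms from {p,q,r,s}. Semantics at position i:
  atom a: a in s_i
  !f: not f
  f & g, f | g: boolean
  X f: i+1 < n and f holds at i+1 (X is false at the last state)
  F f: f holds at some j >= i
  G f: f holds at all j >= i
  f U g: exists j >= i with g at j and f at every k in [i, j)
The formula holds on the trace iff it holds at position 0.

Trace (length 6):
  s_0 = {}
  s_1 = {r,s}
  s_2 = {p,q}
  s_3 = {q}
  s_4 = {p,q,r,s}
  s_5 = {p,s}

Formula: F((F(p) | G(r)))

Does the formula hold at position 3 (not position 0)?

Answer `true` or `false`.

s_0={}: F((F(p) | G(r)))=True (F(p) | G(r))=True F(p)=True p=False G(r)=False r=False
s_1={r,s}: F((F(p) | G(r)))=True (F(p) | G(r))=True F(p)=True p=False G(r)=False r=True
s_2={p,q}: F((F(p) | G(r)))=True (F(p) | G(r))=True F(p)=True p=True G(r)=False r=False
s_3={q}: F((F(p) | G(r)))=True (F(p) | G(r))=True F(p)=True p=False G(r)=False r=False
s_4={p,q,r,s}: F((F(p) | G(r)))=True (F(p) | G(r))=True F(p)=True p=True G(r)=False r=True
s_5={p,s}: F((F(p) | G(r)))=True (F(p) | G(r))=True F(p)=True p=True G(r)=False r=False
Evaluating at position 3: result = True

Answer: true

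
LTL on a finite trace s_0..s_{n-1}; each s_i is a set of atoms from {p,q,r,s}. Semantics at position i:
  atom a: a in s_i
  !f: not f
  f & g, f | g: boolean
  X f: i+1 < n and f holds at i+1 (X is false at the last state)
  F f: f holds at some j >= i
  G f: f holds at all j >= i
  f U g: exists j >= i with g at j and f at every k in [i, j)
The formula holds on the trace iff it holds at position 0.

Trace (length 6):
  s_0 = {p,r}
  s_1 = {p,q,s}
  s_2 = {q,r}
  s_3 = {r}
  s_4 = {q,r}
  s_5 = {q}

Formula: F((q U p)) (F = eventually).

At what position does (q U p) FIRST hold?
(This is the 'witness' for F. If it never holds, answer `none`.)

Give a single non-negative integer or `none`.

s_0={p,r}: (q U p)=True q=False p=True
s_1={p,q,s}: (q U p)=True q=True p=True
s_2={q,r}: (q U p)=False q=True p=False
s_3={r}: (q U p)=False q=False p=False
s_4={q,r}: (q U p)=False q=True p=False
s_5={q}: (q U p)=False q=True p=False
F((q U p)) holds; first witness at position 0.

Answer: 0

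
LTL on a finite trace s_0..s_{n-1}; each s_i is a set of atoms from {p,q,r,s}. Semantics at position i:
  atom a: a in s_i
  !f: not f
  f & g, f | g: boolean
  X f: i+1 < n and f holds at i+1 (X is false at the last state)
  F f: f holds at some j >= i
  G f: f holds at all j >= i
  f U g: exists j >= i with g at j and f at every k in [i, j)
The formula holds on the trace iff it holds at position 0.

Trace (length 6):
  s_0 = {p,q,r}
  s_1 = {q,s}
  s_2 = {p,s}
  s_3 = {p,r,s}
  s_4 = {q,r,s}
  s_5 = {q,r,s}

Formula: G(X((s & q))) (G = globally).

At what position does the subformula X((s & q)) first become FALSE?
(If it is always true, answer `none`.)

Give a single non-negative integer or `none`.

Answer: 1

Derivation:
s_0={p,q,r}: X((s & q))=True (s & q)=False s=False q=True
s_1={q,s}: X((s & q))=False (s & q)=True s=True q=True
s_2={p,s}: X((s & q))=False (s & q)=False s=True q=False
s_3={p,r,s}: X((s & q))=True (s & q)=False s=True q=False
s_4={q,r,s}: X((s & q))=True (s & q)=True s=True q=True
s_5={q,r,s}: X((s & q))=False (s & q)=True s=True q=True
G(X((s & q))) holds globally = False
First violation at position 1.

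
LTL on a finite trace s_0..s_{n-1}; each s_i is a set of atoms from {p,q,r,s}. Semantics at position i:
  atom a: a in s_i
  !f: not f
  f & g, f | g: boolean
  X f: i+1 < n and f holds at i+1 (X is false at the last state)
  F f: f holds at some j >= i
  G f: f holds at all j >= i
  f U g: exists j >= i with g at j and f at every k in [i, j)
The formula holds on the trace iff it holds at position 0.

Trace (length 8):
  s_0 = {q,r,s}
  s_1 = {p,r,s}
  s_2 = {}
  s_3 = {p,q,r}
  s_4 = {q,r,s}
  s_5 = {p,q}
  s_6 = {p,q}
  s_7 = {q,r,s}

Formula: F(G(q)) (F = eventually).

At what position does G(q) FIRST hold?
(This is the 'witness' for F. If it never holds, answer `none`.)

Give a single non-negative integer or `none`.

s_0={q,r,s}: G(q)=False q=True
s_1={p,r,s}: G(q)=False q=False
s_2={}: G(q)=False q=False
s_3={p,q,r}: G(q)=True q=True
s_4={q,r,s}: G(q)=True q=True
s_5={p,q}: G(q)=True q=True
s_6={p,q}: G(q)=True q=True
s_7={q,r,s}: G(q)=True q=True
F(G(q)) holds; first witness at position 3.

Answer: 3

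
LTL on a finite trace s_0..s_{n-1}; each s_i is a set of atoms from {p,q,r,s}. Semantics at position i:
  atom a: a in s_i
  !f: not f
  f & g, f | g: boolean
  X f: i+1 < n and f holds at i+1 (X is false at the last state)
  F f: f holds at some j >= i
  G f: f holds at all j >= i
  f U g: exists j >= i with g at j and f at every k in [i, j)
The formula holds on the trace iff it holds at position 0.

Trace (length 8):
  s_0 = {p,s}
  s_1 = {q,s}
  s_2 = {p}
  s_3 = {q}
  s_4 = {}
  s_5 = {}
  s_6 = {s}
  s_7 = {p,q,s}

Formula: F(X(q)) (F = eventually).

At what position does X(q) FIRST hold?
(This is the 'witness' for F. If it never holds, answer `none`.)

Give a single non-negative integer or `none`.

s_0={p,s}: X(q)=True q=False
s_1={q,s}: X(q)=False q=True
s_2={p}: X(q)=True q=False
s_3={q}: X(q)=False q=True
s_4={}: X(q)=False q=False
s_5={}: X(q)=False q=False
s_6={s}: X(q)=True q=False
s_7={p,q,s}: X(q)=False q=True
F(X(q)) holds; first witness at position 0.

Answer: 0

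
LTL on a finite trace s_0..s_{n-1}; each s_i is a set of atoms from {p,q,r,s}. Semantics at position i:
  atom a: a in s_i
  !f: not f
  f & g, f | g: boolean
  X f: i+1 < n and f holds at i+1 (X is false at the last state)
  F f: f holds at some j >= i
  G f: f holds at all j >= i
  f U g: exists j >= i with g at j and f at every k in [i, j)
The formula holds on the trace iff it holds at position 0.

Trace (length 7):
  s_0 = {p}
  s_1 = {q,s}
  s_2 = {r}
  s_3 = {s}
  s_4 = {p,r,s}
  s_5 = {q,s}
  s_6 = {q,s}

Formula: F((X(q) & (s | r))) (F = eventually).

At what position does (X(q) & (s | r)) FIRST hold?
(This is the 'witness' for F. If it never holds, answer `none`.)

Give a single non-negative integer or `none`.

Answer: 4

Derivation:
s_0={p}: (X(q) & (s | r))=False X(q)=True q=False (s | r)=False s=False r=False
s_1={q,s}: (X(q) & (s | r))=False X(q)=False q=True (s | r)=True s=True r=False
s_2={r}: (X(q) & (s | r))=False X(q)=False q=False (s | r)=True s=False r=True
s_3={s}: (X(q) & (s | r))=False X(q)=False q=False (s | r)=True s=True r=False
s_4={p,r,s}: (X(q) & (s | r))=True X(q)=True q=False (s | r)=True s=True r=True
s_5={q,s}: (X(q) & (s | r))=True X(q)=True q=True (s | r)=True s=True r=False
s_6={q,s}: (X(q) & (s | r))=False X(q)=False q=True (s | r)=True s=True r=False
F((X(q) & (s | r))) holds; first witness at position 4.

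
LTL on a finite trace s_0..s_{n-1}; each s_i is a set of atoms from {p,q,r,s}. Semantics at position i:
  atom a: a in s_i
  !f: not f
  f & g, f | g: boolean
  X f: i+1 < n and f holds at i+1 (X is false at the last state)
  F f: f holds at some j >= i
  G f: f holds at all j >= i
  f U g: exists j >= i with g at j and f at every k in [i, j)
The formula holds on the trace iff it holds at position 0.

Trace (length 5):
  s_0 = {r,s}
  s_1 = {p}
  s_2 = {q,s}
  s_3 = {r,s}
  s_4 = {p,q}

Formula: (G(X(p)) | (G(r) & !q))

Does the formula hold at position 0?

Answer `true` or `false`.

Answer: false

Derivation:
s_0={r,s}: (G(X(p)) | (G(r) & !q))=False G(X(p))=False X(p)=True p=False (G(r) & !q)=False G(r)=False r=True !q=True q=False
s_1={p}: (G(X(p)) | (G(r) & !q))=False G(X(p))=False X(p)=False p=True (G(r) & !q)=False G(r)=False r=False !q=True q=False
s_2={q,s}: (G(X(p)) | (G(r) & !q))=False G(X(p))=False X(p)=False p=False (G(r) & !q)=False G(r)=False r=False !q=False q=True
s_3={r,s}: (G(X(p)) | (G(r) & !q))=False G(X(p))=False X(p)=True p=False (G(r) & !q)=False G(r)=False r=True !q=True q=False
s_4={p,q}: (G(X(p)) | (G(r) & !q))=False G(X(p))=False X(p)=False p=True (G(r) & !q)=False G(r)=False r=False !q=False q=True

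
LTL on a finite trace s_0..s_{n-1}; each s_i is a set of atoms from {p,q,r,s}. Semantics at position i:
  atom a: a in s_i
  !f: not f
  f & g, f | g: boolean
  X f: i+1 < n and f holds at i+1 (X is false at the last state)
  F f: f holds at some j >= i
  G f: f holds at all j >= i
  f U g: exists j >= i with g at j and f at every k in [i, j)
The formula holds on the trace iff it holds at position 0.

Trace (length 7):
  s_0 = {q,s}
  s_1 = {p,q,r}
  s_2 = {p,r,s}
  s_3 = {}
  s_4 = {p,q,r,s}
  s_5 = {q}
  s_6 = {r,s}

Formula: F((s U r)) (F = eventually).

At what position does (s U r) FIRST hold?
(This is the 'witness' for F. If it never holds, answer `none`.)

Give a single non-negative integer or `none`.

Answer: 0

Derivation:
s_0={q,s}: (s U r)=True s=True r=False
s_1={p,q,r}: (s U r)=True s=False r=True
s_2={p,r,s}: (s U r)=True s=True r=True
s_3={}: (s U r)=False s=False r=False
s_4={p,q,r,s}: (s U r)=True s=True r=True
s_5={q}: (s U r)=False s=False r=False
s_6={r,s}: (s U r)=True s=True r=True
F((s U r)) holds; first witness at position 0.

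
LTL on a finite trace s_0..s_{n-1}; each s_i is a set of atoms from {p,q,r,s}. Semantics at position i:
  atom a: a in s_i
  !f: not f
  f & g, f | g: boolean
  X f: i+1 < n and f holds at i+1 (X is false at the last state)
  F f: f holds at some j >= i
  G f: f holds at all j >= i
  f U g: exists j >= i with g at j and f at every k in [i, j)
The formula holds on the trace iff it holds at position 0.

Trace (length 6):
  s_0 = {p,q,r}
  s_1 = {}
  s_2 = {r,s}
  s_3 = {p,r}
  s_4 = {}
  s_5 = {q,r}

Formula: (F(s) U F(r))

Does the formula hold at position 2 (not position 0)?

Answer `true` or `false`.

Answer: true

Derivation:
s_0={p,q,r}: (F(s) U F(r))=True F(s)=True s=False F(r)=True r=True
s_1={}: (F(s) U F(r))=True F(s)=True s=False F(r)=True r=False
s_2={r,s}: (F(s) U F(r))=True F(s)=True s=True F(r)=True r=True
s_3={p,r}: (F(s) U F(r))=True F(s)=False s=False F(r)=True r=True
s_4={}: (F(s) U F(r))=True F(s)=False s=False F(r)=True r=False
s_5={q,r}: (F(s) U F(r))=True F(s)=False s=False F(r)=True r=True
Evaluating at position 2: result = True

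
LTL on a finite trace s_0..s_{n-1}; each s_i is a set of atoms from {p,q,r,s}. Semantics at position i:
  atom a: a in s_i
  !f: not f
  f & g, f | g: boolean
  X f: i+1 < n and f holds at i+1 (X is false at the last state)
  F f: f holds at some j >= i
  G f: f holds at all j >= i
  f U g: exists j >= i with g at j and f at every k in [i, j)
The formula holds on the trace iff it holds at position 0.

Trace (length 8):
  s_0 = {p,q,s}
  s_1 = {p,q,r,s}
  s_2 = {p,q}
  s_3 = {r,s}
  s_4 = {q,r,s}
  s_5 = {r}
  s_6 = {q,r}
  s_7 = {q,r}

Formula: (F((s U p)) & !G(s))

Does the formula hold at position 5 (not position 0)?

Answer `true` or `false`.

s_0={p,q,s}: (F((s U p)) & !G(s))=True F((s U p))=True (s U p)=True s=True p=True !G(s)=True G(s)=False
s_1={p,q,r,s}: (F((s U p)) & !G(s))=True F((s U p))=True (s U p)=True s=True p=True !G(s)=True G(s)=False
s_2={p,q}: (F((s U p)) & !G(s))=True F((s U p))=True (s U p)=True s=False p=True !G(s)=True G(s)=False
s_3={r,s}: (F((s U p)) & !G(s))=False F((s U p))=False (s U p)=False s=True p=False !G(s)=True G(s)=False
s_4={q,r,s}: (F((s U p)) & !G(s))=False F((s U p))=False (s U p)=False s=True p=False !G(s)=True G(s)=False
s_5={r}: (F((s U p)) & !G(s))=False F((s U p))=False (s U p)=False s=False p=False !G(s)=True G(s)=False
s_6={q,r}: (F((s U p)) & !G(s))=False F((s U p))=False (s U p)=False s=False p=False !G(s)=True G(s)=False
s_7={q,r}: (F((s U p)) & !G(s))=False F((s U p))=False (s U p)=False s=False p=False !G(s)=True G(s)=False
Evaluating at position 5: result = False

Answer: false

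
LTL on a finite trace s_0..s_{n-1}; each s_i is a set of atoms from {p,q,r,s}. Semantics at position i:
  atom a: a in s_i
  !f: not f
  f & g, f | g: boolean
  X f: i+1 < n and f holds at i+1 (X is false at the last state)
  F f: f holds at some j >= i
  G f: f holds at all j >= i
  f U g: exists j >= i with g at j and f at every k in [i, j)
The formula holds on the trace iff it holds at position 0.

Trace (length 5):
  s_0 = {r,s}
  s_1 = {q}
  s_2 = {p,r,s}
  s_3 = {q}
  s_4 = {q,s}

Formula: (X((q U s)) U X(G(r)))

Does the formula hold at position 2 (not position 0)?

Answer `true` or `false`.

Answer: false

Derivation:
s_0={r,s}: (X((q U s)) U X(G(r)))=False X((q U s))=True (q U s)=True q=False s=True X(G(r))=False G(r)=False r=True
s_1={q}: (X((q U s)) U X(G(r)))=False X((q U s))=True (q U s)=True q=True s=False X(G(r))=False G(r)=False r=False
s_2={p,r,s}: (X((q U s)) U X(G(r)))=False X((q U s))=True (q U s)=True q=False s=True X(G(r))=False G(r)=False r=True
s_3={q}: (X((q U s)) U X(G(r)))=False X((q U s))=True (q U s)=True q=True s=False X(G(r))=False G(r)=False r=False
s_4={q,s}: (X((q U s)) U X(G(r)))=False X((q U s))=False (q U s)=True q=True s=True X(G(r))=False G(r)=False r=False
Evaluating at position 2: result = False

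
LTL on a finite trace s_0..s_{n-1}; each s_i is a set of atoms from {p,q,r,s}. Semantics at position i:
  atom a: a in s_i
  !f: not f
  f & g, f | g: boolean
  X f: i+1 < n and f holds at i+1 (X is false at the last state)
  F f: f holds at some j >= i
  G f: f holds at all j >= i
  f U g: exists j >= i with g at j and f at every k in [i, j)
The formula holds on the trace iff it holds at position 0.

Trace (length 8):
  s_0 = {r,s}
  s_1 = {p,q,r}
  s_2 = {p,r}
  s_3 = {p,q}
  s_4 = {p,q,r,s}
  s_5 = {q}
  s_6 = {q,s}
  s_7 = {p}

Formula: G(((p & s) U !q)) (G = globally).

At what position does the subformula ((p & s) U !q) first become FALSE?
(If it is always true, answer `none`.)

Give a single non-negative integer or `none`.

Answer: 1

Derivation:
s_0={r,s}: ((p & s) U !q)=True (p & s)=False p=False s=True !q=True q=False
s_1={p,q,r}: ((p & s) U !q)=False (p & s)=False p=True s=False !q=False q=True
s_2={p,r}: ((p & s) U !q)=True (p & s)=False p=True s=False !q=True q=False
s_3={p,q}: ((p & s) U !q)=False (p & s)=False p=True s=False !q=False q=True
s_4={p,q,r,s}: ((p & s) U !q)=False (p & s)=True p=True s=True !q=False q=True
s_5={q}: ((p & s) U !q)=False (p & s)=False p=False s=False !q=False q=True
s_6={q,s}: ((p & s) U !q)=False (p & s)=False p=False s=True !q=False q=True
s_7={p}: ((p & s) U !q)=True (p & s)=False p=True s=False !q=True q=False
G(((p & s) U !q)) holds globally = False
First violation at position 1.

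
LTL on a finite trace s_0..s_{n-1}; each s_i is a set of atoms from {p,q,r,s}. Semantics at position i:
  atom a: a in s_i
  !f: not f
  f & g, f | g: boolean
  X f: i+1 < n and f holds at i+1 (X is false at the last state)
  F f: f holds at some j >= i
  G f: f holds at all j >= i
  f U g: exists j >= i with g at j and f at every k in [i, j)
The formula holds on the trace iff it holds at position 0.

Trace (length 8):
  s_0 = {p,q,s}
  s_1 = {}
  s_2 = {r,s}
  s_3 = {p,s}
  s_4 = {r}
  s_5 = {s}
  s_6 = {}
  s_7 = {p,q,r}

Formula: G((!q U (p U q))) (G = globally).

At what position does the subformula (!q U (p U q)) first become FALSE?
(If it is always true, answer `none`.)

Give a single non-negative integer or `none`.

Answer: none

Derivation:
s_0={p,q,s}: (!q U (p U q))=True !q=False q=True (p U q)=True p=True
s_1={}: (!q U (p U q))=True !q=True q=False (p U q)=False p=False
s_2={r,s}: (!q U (p U q))=True !q=True q=False (p U q)=False p=False
s_3={p,s}: (!q U (p U q))=True !q=True q=False (p U q)=False p=True
s_4={r}: (!q U (p U q))=True !q=True q=False (p U q)=False p=False
s_5={s}: (!q U (p U q))=True !q=True q=False (p U q)=False p=False
s_6={}: (!q U (p U q))=True !q=True q=False (p U q)=False p=False
s_7={p,q,r}: (!q U (p U q))=True !q=False q=True (p U q)=True p=True
G((!q U (p U q))) holds globally = True
No violation — formula holds at every position.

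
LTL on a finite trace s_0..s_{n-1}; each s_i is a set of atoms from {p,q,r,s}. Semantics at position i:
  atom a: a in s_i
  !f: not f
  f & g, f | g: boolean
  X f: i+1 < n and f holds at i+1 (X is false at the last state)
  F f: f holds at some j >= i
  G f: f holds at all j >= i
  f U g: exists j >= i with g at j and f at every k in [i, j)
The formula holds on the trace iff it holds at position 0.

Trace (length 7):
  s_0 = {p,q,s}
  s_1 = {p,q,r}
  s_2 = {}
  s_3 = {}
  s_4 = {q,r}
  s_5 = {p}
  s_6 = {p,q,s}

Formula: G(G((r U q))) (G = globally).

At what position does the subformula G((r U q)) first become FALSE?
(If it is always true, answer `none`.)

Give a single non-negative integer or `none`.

s_0={p,q,s}: G((r U q))=False (r U q)=True r=False q=True
s_1={p,q,r}: G((r U q))=False (r U q)=True r=True q=True
s_2={}: G((r U q))=False (r U q)=False r=False q=False
s_3={}: G((r U q))=False (r U q)=False r=False q=False
s_4={q,r}: G((r U q))=False (r U q)=True r=True q=True
s_5={p}: G((r U q))=False (r U q)=False r=False q=False
s_6={p,q,s}: G((r U q))=True (r U q)=True r=False q=True
G(G((r U q))) holds globally = False
First violation at position 0.

Answer: 0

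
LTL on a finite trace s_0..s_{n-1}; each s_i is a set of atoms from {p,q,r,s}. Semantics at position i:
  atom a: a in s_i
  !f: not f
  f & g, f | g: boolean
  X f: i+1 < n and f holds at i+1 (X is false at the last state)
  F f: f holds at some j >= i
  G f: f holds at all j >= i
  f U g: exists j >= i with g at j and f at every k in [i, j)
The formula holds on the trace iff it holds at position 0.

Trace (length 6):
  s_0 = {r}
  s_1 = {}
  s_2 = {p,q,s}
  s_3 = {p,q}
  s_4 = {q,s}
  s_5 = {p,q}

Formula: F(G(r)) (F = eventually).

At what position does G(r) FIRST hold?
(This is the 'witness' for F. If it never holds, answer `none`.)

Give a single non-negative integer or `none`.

s_0={r}: G(r)=False r=True
s_1={}: G(r)=False r=False
s_2={p,q,s}: G(r)=False r=False
s_3={p,q}: G(r)=False r=False
s_4={q,s}: G(r)=False r=False
s_5={p,q}: G(r)=False r=False
F(G(r)) does not hold (no witness exists).

Answer: none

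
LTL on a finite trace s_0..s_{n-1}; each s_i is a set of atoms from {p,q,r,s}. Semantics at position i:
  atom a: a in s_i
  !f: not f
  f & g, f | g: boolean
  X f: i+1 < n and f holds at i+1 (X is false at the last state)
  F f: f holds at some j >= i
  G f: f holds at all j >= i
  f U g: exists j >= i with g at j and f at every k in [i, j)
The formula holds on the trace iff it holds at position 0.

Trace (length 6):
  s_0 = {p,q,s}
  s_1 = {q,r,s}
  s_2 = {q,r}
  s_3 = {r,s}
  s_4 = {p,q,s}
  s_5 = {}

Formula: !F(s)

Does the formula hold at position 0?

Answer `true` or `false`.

s_0={p,q,s}: !F(s)=False F(s)=True s=True
s_1={q,r,s}: !F(s)=False F(s)=True s=True
s_2={q,r}: !F(s)=False F(s)=True s=False
s_3={r,s}: !F(s)=False F(s)=True s=True
s_4={p,q,s}: !F(s)=False F(s)=True s=True
s_5={}: !F(s)=True F(s)=False s=False

Answer: false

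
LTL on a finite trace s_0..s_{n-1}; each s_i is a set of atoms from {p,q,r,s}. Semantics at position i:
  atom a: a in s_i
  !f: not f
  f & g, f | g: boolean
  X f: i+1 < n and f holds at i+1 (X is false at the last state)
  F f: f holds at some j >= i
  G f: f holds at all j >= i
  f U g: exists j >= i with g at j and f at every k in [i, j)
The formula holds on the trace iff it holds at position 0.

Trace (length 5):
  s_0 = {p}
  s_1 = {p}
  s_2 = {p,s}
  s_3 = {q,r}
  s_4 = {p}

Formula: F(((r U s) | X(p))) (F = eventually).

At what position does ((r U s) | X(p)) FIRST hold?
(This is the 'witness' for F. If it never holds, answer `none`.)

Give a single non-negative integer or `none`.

Answer: 0

Derivation:
s_0={p}: ((r U s) | X(p))=True (r U s)=False r=False s=False X(p)=True p=True
s_1={p}: ((r U s) | X(p))=True (r U s)=False r=False s=False X(p)=True p=True
s_2={p,s}: ((r U s) | X(p))=True (r U s)=True r=False s=True X(p)=False p=True
s_3={q,r}: ((r U s) | X(p))=True (r U s)=False r=True s=False X(p)=True p=False
s_4={p}: ((r U s) | X(p))=False (r U s)=False r=False s=False X(p)=False p=True
F(((r U s) | X(p))) holds; first witness at position 0.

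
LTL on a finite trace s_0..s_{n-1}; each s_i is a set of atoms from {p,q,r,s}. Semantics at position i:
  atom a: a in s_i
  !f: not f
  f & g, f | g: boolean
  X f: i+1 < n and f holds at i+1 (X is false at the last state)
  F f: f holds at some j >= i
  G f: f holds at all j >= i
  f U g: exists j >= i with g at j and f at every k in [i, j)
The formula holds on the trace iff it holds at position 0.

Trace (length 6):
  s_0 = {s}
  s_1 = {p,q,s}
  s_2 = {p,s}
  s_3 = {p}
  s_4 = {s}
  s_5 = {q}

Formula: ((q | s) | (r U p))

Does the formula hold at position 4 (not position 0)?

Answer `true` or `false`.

Answer: true

Derivation:
s_0={s}: ((q | s) | (r U p))=True (q | s)=True q=False s=True (r U p)=False r=False p=False
s_1={p,q,s}: ((q | s) | (r U p))=True (q | s)=True q=True s=True (r U p)=True r=False p=True
s_2={p,s}: ((q | s) | (r U p))=True (q | s)=True q=False s=True (r U p)=True r=False p=True
s_3={p}: ((q | s) | (r U p))=True (q | s)=False q=False s=False (r U p)=True r=False p=True
s_4={s}: ((q | s) | (r U p))=True (q | s)=True q=False s=True (r U p)=False r=False p=False
s_5={q}: ((q | s) | (r U p))=True (q | s)=True q=True s=False (r U p)=False r=False p=False
Evaluating at position 4: result = True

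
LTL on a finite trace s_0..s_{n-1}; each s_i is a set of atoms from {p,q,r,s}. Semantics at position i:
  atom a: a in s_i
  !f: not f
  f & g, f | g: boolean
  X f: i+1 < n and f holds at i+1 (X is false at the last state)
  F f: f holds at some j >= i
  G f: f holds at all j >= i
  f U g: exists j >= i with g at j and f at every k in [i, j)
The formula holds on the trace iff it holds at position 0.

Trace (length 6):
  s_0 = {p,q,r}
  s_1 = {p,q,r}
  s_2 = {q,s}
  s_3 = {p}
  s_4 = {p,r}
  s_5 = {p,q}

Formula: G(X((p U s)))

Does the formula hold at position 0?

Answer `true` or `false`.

s_0={p,q,r}: G(X((p U s)))=False X((p U s))=True (p U s)=True p=True s=False
s_1={p,q,r}: G(X((p U s)))=False X((p U s))=True (p U s)=True p=True s=False
s_2={q,s}: G(X((p U s)))=False X((p U s))=False (p U s)=True p=False s=True
s_3={p}: G(X((p U s)))=False X((p U s))=False (p U s)=False p=True s=False
s_4={p,r}: G(X((p U s)))=False X((p U s))=False (p U s)=False p=True s=False
s_5={p,q}: G(X((p U s)))=False X((p U s))=False (p U s)=False p=True s=False

Answer: false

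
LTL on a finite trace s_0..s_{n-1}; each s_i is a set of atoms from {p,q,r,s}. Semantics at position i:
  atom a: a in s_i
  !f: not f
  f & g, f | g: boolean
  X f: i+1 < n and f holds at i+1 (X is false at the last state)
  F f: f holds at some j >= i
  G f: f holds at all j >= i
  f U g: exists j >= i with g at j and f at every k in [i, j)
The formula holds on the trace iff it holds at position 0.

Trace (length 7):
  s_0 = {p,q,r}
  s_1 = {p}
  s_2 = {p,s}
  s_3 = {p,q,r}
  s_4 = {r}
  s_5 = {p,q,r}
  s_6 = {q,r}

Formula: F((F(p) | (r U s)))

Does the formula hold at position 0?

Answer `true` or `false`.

Answer: true

Derivation:
s_0={p,q,r}: F((F(p) | (r U s)))=True (F(p) | (r U s))=True F(p)=True p=True (r U s)=False r=True s=False
s_1={p}: F((F(p) | (r U s)))=True (F(p) | (r U s))=True F(p)=True p=True (r U s)=False r=False s=False
s_2={p,s}: F((F(p) | (r U s)))=True (F(p) | (r U s))=True F(p)=True p=True (r U s)=True r=False s=True
s_3={p,q,r}: F((F(p) | (r U s)))=True (F(p) | (r U s))=True F(p)=True p=True (r U s)=False r=True s=False
s_4={r}: F((F(p) | (r U s)))=True (F(p) | (r U s))=True F(p)=True p=False (r U s)=False r=True s=False
s_5={p,q,r}: F((F(p) | (r U s)))=True (F(p) | (r U s))=True F(p)=True p=True (r U s)=False r=True s=False
s_6={q,r}: F((F(p) | (r U s)))=False (F(p) | (r U s))=False F(p)=False p=False (r U s)=False r=True s=False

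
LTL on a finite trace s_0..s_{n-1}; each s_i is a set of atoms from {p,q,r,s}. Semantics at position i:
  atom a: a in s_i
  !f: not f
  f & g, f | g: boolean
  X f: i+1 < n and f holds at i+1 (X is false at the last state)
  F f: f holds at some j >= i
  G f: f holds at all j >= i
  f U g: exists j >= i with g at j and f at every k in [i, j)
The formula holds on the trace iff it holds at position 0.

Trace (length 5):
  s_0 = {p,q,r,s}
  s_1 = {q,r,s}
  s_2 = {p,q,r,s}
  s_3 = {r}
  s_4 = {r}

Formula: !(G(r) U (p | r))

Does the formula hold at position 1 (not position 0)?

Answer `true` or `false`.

Answer: false

Derivation:
s_0={p,q,r,s}: !(G(r) U (p | r))=False (G(r) U (p | r))=True G(r)=True r=True (p | r)=True p=True
s_1={q,r,s}: !(G(r) U (p | r))=False (G(r) U (p | r))=True G(r)=True r=True (p | r)=True p=False
s_2={p,q,r,s}: !(G(r) U (p | r))=False (G(r) U (p | r))=True G(r)=True r=True (p | r)=True p=True
s_3={r}: !(G(r) U (p | r))=False (G(r) U (p | r))=True G(r)=True r=True (p | r)=True p=False
s_4={r}: !(G(r) U (p | r))=False (G(r) U (p | r))=True G(r)=True r=True (p | r)=True p=False
Evaluating at position 1: result = False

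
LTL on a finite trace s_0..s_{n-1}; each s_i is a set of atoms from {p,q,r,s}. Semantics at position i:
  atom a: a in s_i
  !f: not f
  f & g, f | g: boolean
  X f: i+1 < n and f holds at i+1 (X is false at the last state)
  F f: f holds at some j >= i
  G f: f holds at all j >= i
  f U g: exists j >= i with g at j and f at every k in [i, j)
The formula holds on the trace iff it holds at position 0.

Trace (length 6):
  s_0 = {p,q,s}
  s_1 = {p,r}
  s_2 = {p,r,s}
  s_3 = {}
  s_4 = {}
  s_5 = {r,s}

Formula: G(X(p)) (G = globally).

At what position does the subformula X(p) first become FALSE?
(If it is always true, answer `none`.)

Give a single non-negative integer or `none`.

Answer: 2

Derivation:
s_0={p,q,s}: X(p)=True p=True
s_1={p,r}: X(p)=True p=True
s_2={p,r,s}: X(p)=False p=True
s_3={}: X(p)=False p=False
s_4={}: X(p)=False p=False
s_5={r,s}: X(p)=False p=False
G(X(p)) holds globally = False
First violation at position 2.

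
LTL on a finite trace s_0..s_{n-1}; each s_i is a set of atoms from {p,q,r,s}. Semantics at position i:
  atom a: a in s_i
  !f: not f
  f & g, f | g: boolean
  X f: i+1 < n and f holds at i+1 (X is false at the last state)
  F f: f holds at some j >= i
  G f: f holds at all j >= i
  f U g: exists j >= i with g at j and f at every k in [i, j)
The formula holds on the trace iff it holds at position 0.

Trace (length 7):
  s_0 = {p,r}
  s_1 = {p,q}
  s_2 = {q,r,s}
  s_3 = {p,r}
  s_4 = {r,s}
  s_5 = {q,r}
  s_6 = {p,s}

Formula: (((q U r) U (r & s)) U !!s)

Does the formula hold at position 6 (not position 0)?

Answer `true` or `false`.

Answer: true

Derivation:
s_0={p,r}: (((q U r) U (r & s)) U !!s)=True ((q U r) U (r & s))=True (q U r)=True q=False r=True (r & s)=False s=False !!s=False !s=True
s_1={p,q}: (((q U r) U (r & s)) U !!s)=True ((q U r) U (r & s))=True (q U r)=True q=True r=False (r & s)=False s=False !!s=False !s=True
s_2={q,r,s}: (((q U r) U (r & s)) U !!s)=True ((q U r) U (r & s))=True (q U r)=True q=True r=True (r & s)=True s=True !!s=True !s=False
s_3={p,r}: (((q U r) U (r & s)) U !!s)=True ((q U r) U (r & s))=True (q U r)=True q=False r=True (r & s)=False s=False !!s=False !s=True
s_4={r,s}: (((q U r) U (r & s)) U !!s)=True ((q U r) U (r & s))=True (q U r)=True q=False r=True (r & s)=True s=True !!s=True !s=False
s_5={q,r}: (((q U r) U (r & s)) U !!s)=False ((q U r) U (r & s))=False (q U r)=True q=True r=True (r & s)=False s=False !!s=False !s=True
s_6={p,s}: (((q U r) U (r & s)) U !!s)=True ((q U r) U (r & s))=False (q U r)=False q=False r=False (r & s)=False s=True !!s=True !s=False
Evaluating at position 6: result = True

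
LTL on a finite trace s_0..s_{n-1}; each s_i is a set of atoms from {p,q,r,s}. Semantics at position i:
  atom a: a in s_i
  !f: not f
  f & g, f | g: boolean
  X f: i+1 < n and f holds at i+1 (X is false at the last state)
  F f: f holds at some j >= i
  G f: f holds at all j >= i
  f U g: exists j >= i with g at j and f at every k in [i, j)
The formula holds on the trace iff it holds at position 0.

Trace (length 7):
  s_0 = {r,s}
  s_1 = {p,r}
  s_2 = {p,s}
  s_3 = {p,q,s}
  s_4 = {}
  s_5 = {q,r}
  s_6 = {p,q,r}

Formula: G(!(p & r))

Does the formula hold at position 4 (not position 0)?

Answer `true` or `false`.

s_0={r,s}: G(!(p & r))=False !(p & r)=True (p & r)=False p=False r=True
s_1={p,r}: G(!(p & r))=False !(p & r)=False (p & r)=True p=True r=True
s_2={p,s}: G(!(p & r))=False !(p & r)=True (p & r)=False p=True r=False
s_3={p,q,s}: G(!(p & r))=False !(p & r)=True (p & r)=False p=True r=False
s_4={}: G(!(p & r))=False !(p & r)=True (p & r)=False p=False r=False
s_5={q,r}: G(!(p & r))=False !(p & r)=True (p & r)=False p=False r=True
s_6={p,q,r}: G(!(p & r))=False !(p & r)=False (p & r)=True p=True r=True
Evaluating at position 4: result = False

Answer: false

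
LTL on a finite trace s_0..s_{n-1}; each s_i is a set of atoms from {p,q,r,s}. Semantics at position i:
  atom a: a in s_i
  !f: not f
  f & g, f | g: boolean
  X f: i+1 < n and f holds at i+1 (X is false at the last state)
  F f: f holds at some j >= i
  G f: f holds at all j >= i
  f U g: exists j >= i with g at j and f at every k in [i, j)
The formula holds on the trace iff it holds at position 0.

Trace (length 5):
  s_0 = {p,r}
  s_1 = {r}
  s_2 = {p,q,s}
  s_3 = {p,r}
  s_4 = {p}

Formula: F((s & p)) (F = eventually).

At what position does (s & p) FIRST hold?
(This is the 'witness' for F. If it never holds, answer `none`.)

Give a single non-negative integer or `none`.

s_0={p,r}: (s & p)=False s=False p=True
s_1={r}: (s & p)=False s=False p=False
s_2={p,q,s}: (s & p)=True s=True p=True
s_3={p,r}: (s & p)=False s=False p=True
s_4={p}: (s & p)=False s=False p=True
F((s & p)) holds; first witness at position 2.

Answer: 2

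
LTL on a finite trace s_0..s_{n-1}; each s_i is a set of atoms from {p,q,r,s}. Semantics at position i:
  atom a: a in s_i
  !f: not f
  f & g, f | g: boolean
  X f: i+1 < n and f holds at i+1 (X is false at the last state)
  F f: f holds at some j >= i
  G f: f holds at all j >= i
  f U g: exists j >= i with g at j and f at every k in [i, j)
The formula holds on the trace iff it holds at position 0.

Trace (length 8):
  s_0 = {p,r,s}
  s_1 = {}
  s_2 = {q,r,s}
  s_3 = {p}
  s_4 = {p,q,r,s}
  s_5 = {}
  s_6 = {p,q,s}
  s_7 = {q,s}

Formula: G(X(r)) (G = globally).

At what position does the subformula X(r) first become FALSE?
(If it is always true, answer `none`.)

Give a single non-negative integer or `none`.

Answer: 0

Derivation:
s_0={p,r,s}: X(r)=False r=True
s_1={}: X(r)=True r=False
s_2={q,r,s}: X(r)=False r=True
s_3={p}: X(r)=True r=False
s_4={p,q,r,s}: X(r)=False r=True
s_5={}: X(r)=False r=False
s_6={p,q,s}: X(r)=False r=False
s_7={q,s}: X(r)=False r=False
G(X(r)) holds globally = False
First violation at position 0.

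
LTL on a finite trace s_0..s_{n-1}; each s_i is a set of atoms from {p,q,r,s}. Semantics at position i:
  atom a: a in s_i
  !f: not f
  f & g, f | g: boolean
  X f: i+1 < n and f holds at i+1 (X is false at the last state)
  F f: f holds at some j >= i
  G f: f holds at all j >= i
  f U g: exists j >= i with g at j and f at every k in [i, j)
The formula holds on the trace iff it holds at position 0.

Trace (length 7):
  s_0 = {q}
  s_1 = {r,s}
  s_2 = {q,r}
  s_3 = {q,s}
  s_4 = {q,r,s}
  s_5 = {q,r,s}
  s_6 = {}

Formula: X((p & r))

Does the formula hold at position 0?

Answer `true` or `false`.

s_0={q}: X((p & r))=False (p & r)=False p=False r=False
s_1={r,s}: X((p & r))=False (p & r)=False p=False r=True
s_2={q,r}: X((p & r))=False (p & r)=False p=False r=True
s_3={q,s}: X((p & r))=False (p & r)=False p=False r=False
s_4={q,r,s}: X((p & r))=False (p & r)=False p=False r=True
s_5={q,r,s}: X((p & r))=False (p & r)=False p=False r=True
s_6={}: X((p & r))=False (p & r)=False p=False r=False

Answer: false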